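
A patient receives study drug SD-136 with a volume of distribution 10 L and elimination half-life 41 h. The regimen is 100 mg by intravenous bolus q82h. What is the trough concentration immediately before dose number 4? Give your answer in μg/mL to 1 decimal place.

f = (1/2)^(τ/t½) = (1/2)^(82/41) ≈ 0.2500.
C₀ = D/Vd = 100/10 ≈ 10.000 μg/mL.
Before the 4th dose, 3 doses have been given. Superposition: Cmin = C₀·(f + f² + … + f^3).
≈ 10.000 × (0.2500 + 0.0625 + 0.0156) ≈ 10.000 × 0.3281 ≈ 3.281 μg/mL.

3.3 μg/mL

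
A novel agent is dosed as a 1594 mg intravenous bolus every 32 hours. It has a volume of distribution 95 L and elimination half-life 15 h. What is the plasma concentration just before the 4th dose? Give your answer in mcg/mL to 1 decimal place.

f = (1/2)^(τ/t½) = (1/2)^(32/15) ≈ 0.2279.
C₀ = D/Vd = 1594/95 ≈ 16.779 mcg/mL.
Before the 4th dose, 3 doses have been given. Superposition: Cmin = C₀·(f + f² + … + f^3).
≈ 16.779 × (0.2279 + 0.0519 + 0.0118) ≈ 16.779 × 0.2916 ≈ 4.893 mcg/mL.

4.9 mcg/mL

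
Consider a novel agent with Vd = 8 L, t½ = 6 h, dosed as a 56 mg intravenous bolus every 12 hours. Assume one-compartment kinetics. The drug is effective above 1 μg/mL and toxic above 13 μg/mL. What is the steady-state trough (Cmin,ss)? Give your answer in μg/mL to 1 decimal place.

The dosing interval is 2 half-lives, so f = 2^(−2) = 0.25.
At steady state, R = 1/(1 − 0.25) = 4/3.
Single-dose peak C₀ = D/Vd = 56/8 = 7 μg/mL.
Steady-state peak Cmax,ss = C₀·R = 7 × 4/3 ≈ 9.333 μg/mL.
Steady-state trough Cmin,ss = Cmax,ss·f ≈ 9.333 × 0.25 ≈ 2.333 μg/mL.
Trough 2.3 μg/mL vs MEC 1 μg/mL: adequate.

2.3 μg/mL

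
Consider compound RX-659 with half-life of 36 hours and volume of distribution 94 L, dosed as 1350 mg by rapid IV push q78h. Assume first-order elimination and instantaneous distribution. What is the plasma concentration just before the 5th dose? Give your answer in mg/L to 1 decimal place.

4.1 mg/L

f = (1/2)^(τ/t½) = (1/2)^(78/36) ≈ 0.2227.
C₀ = D/Vd = 1350/94 ≈ 14.362 mg/L.
Before the 5th dose, 4 doses have been given. Superposition: Cmin = C₀·(f + f² + … + f^4).
≈ 14.362 × (0.2227 + 0.0496 + 0.0110 + 0.0025) ≈ 14.362 × 0.2858 ≈ 4.105 mg/L.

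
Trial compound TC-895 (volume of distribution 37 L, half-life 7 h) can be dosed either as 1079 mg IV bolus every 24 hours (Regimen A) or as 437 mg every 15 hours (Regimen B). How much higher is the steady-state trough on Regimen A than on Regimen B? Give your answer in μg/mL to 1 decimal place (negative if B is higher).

Regimen A: f = (1/2)^(24/7) ≈ 0.0929; Cmin,ss = (1079/37)·f/(1−f) ≈ 2.987 μg/mL.
Regimen B: f = (1/2)^(15/7) ≈ 0.2264; Cmin,ss = (437/37)·f/(1−f) ≈ 3.457 μg/mL.
Difference ≈ 2.987 − 3.457 ≈ -0.470 μg/mL.

-0.5 μg/mL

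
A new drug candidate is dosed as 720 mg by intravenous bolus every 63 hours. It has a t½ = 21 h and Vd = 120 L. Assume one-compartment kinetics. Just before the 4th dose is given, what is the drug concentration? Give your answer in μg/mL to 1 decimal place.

0.9 μg/mL

f = (1/2)^(τ/t½) = (1/2)^(63/21) ≈ 0.1250.
C₀ = D/Vd = 720/120 ≈ 6.000 μg/mL.
Before the 4th dose, 3 doses have been given. Superposition: Cmin = C₀·(f + f² + … + f^3).
≈ 6.000 × (0.1250 + 0.0156 + 0.0020) ≈ 6.000 × 0.1426 ≈ 0.856 μg/mL.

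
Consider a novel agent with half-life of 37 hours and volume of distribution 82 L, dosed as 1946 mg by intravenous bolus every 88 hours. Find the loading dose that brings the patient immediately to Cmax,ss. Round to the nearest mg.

2409 mg

f = (1/2)^(88/37) ≈ 0.192325; accumulation ratio R = 1/(1−f) ≈ 1.23812.
Loading dose to hit Cmax,ss on first dose: D_load = D_maint·R ≈ 1946 × 1.23812 ≈ 2409.38 mg.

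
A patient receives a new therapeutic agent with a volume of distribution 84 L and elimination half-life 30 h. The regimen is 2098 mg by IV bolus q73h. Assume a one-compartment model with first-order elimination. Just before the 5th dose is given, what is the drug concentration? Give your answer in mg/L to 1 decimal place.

f = (1/2)^(τ/t½) = (1/2)^(73/30) ≈ 0.1851.
C₀ = D/Vd = 2098/84 ≈ 24.976 mg/L.
Before the 5th dose, 4 doses have been given. Superposition: Cmin = C₀·(f + f² + … + f^4).
≈ 24.976 × (0.1851 + 0.0343 + 0.0063 + 0.0012) ≈ 24.976 × 0.2269 ≈ 5.667 mg/L.

5.7 mg/L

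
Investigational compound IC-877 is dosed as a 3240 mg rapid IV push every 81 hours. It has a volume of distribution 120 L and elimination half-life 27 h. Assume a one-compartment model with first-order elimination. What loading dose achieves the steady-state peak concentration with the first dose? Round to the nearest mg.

3703 mg

f = (1/2)^(81/27) ≈ 0.125000; accumulation ratio R = 1/(1−f) ≈ 1.14286.
Loading dose to hit Cmax,ss on first dose: D_load = D_maint·R ≈ 3240 × 1.14286 ≈ 3702.87 mg.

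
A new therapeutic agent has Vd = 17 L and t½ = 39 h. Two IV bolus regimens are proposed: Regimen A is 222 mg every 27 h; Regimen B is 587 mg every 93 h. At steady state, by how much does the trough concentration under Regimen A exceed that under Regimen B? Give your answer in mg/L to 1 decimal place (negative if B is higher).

Regimen A: f = (1/2)^(27/39) ≈ 0.6189; Cmin,ss = (222/17)·f/(1−f) ≈ 21.207 mg/L.
Regimen B: f = (1/2)^(93/39) ≈ 0.1915; Cmin,ss = (587/17)·f/(1−f) ≈ 8.179 mg/L.
Difference ≈ 21.207 − 8.179 ≈ 13.028 mg/L.

13.0 mg/L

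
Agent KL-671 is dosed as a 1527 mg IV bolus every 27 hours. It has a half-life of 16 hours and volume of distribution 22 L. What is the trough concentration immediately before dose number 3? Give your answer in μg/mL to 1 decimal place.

f = (1/2)^(τ/t½) = (1/2)^(27/16) ≈ 0.3105.
C₀ = D/Vd = 1527/22 ≈ 69.409 μg/mL.
Before the 3rd dose, 2 doses have been given. Superposition: Cmin = C₀·(f + f²).
≈ 69.409 × (0.3105 + 0.0964) ≈ 69.409 × 0.4069 ≈ 28.243 μg/mL.

28.2 μg/mL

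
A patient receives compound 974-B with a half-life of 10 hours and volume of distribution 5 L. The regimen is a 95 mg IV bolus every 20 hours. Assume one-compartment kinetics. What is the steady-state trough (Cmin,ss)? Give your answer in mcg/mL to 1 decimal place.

6.3 mcg/mL

The dosing interval is 2 half-lives, so f = 2^(−2) = 0.25.
Accumulation ratio R = 1/(1 − f) = 1/0.75 = 4/3.
Single-dose peak C₀ = D/Vd = 95/5 = 19 mcg/mL.
Steady-state peak Cmax,ss = C₀·R = 19 × 4/3 ≈ 25.333 mcg/mL.
Steady-state trough Cmin,ss = Cmax,ss·f ≈ 25.333 × 0.25 ≈ 6.333 mcg/mL.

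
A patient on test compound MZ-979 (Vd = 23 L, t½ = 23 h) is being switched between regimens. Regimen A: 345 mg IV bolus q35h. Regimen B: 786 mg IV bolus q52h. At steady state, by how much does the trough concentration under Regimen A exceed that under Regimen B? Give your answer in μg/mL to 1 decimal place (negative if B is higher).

Regimen A: f = (1/2)^(35/23) ≈ 0.3483; Cmin,ss = (345/23)·f/(1−f) ≈ 8.017 μg/mL.
Regimen B: f = (1/2)^(52/23) ≈ 0.2086; Cmin,ss = (786/23)·f/(1−f) ≈ 9.008 μg/mL.
Difference ≈ 8.017 − 9.008 ≈ -0.991 μg/mL.

-1.0 μg/mL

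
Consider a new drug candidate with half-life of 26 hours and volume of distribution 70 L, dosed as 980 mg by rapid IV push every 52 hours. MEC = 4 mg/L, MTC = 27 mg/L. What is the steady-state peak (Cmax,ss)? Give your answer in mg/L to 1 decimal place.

τ = 52 h = 2 half-lives, so f = (1/2)^2 = 0.25.
Accumulation ratio R = 1/(1 − f) = 1/0.75 = 4/3.
Single-dose peak C₀ = D/Vd = 980/70 = 14 mg/L.
Steady-state peak Cmax,ss = C₀·R = 14 × 4/3 ≈ 18.667 mg/L.
Peak 18.7 mg/L vs MTC 27 mg/L: below toxic threshold.

18.7 mg/L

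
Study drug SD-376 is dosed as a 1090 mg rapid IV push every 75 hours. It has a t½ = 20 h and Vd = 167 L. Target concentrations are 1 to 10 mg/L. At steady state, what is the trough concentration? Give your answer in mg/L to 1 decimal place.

τ/t½ = 75/20 ≈ 3.75, so fraction remaining f = (1/2)^(75/20) ≈ 0.0743.
At steady state, accumulation factor R = 1/(1 − e^(−kτ)) ≈ 1.0803.
Each bolus raises the concentration by D/Vd = 1090/167 ≈ 6.527 mg/L.
Steady-state peak Cmax,ss = C₀·R ≈ 6.527 × 1.0803 ≈ 7.051 mg/L.
One interval later, Cmin,ss = Cmax,ss·e^(−kτ) ≈ 7.051 × 0.0743 ≈ 0.524 mg/L.
Trough 0.5 mg/L vs MEC 1 mg/L: subtherapeutic.

0.5 mg/L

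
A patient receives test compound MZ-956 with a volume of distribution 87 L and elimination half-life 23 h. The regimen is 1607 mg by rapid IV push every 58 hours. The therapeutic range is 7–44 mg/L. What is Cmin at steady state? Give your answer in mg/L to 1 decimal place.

3.9 mg/L

k = ln2/t½ = ln2/23 ≈ 0.030137 h⁻¹; fraction remaining f = e^(−kτ) = e^(−0.030137×58) ≈ 0.1741.
At steady state, accumulation factor R = 1/(1 − e^(−kτ)) ≈ 1.2108.
Single-dose peak C₀ = D/Vd = 1607/87 ≈ 18.471 mg/L.
Steady-state peak Cmax,ss = C₀·R ≈ 18.471 × 1.2108 ≈ 22.365 mg/L.
Steady-state trough Cmin,ss = Cmax,ss·f ≈ 22.365 × 0.1741 ≈ 3.894 mg/L.
Trough 3.9 mg/L vs MEC 7 mg/L: subtherapeutic.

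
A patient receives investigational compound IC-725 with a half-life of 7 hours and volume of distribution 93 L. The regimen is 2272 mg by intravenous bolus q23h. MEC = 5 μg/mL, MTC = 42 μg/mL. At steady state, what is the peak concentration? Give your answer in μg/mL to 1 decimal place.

k = ln2/t½ = ln2/7 ≈ 0.099021 h⁻¹; fraction remaining f = e^(−kτ) = e^(−0.099021×23) ≈ 0.1025.
Accumulation ratio R = 1/(1 − f) ≈ 1/0.8975 ≈ 1.1142.
Each bolus raises the concentration by D/Vd = 2272/93 ≈ 24.430 μg/mL.
Steady-state peak Cmax,ss = C₀·R ≈ 24.430 × 1.1142 ≈ 27.220 μg/mL.
Peak 27.2 μg/mL vs MTC 42 μg/mL: below toxic threshold.

27.2 μg/mL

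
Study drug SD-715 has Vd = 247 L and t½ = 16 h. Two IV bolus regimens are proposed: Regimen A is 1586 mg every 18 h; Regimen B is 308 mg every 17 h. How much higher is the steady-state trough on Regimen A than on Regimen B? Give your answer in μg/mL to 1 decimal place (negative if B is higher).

Regimen A: f = (1/2)^(18/16) ≈ 0.4585; Cmin,ss = (1586/247)·f/(1−f) ≈ 5.437 μg/mL.
Regimen B: f = (1/2)^(17/16) ≈ 0.4788; Cmin,ss = (308/247)·f/(1−f) ≈ 1.146 μg/mL.
Difference ≈ 5.437 − 1.146 ≈ 4.291 μg/mL.

4.3 μg/mL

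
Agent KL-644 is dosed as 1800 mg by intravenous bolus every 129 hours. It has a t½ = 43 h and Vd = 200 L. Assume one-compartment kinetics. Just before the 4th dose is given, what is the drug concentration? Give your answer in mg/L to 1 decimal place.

1.3 mg/L

f = (1/2)^(τ/t½) = (1/2)^(129/43) ≈ 0.1250.
C₀ = D/Vd = 1800/200 ≈ 9.000 mg/L.
Before the 4th dose, 3 doses have been given. Superposition: Cmin = C₀·(f + f² + … + f^3).
≈ 9.000 × (0.1250 + 0.0156 + 0.0020) ≈ 9.000 × 0.1426 ≈ 1.283 mg/L.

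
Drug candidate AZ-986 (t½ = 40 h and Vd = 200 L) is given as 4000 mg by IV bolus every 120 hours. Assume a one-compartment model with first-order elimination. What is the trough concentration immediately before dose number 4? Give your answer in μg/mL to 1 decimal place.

2.9 μg/mL

f = (1/2)^(τ/t½) = (1/2)^(120/40) ≈ 0.1250.
C₀ = D/Vd = 4000/200 ≈ 20.000 μg/mL.
Before the 4th dose, 3 doses have been given. Superposition: Cmin = C₀·(f + f² + … + f^3).
≈ 20.000 × (0.1250 + 0.0156 + 0.0020) ≈ 20.000 × 0.1426 ≈ 2.852 μg/mL.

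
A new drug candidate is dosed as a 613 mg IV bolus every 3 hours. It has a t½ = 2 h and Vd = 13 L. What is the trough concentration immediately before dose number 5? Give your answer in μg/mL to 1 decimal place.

f = (1/2)^(τ/t½) = (1/2)^(3/2) ≈ 0.3536.
C₀ = D/Vd = 613/13 ≈ 47.154 μg/mL.
Before the 5th dose, 4 doses have been given. Superposition: Cmin = C₀·(f + f² + … + f^4).
≈ 47.154 × (0.3536 + 0.1250 + 0.0442 + 0.0156) ≈ 47.154 × 0.5384 ≈ 25.388 μg/mL.

25.4 μg/mL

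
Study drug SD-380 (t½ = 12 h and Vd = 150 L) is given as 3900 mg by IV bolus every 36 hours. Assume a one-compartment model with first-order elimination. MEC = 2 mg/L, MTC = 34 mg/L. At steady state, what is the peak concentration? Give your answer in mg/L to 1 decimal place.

29.7 mg/L

τ = 36 h = 3 half-lives, so f = (1/2)^3 = 0.125.
At steady state, R = 1/(1 − 0.125) = 8/7.
Single-dose peak C₀ = D/Vd = 3900/150 = 26 mg/L.
Steady-state peak Cmax,ss = C₀·R = 26 × 8/7 ≈ 29.714 mg/L.
Peak 29.7 mg/L vs MTC 34 mg/L: below toxic threshold.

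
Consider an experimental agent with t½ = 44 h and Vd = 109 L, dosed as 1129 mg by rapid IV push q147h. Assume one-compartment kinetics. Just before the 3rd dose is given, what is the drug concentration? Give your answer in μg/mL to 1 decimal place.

f = (1/2)^(τ/t½) = (1/2)^(147/44) ≈ 0.0987.
C₀ = D/Vd = 1129/109 ≈ 10.358 μg/mL.
Before the 3rd dose, 2 doses have been given. Superposition: Cmin = C₀·(f + f²).
≈ 10.358 × (0.0987 + 0.0097) ≈ 10.358 × 0.1084 ≈ 1.123 μg/mL.

1.1 μg/mL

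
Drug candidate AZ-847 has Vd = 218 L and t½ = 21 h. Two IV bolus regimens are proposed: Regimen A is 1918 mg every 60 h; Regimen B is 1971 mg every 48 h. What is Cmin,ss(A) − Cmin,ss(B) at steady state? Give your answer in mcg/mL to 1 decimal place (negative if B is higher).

-0.9 mcg/mL

Regimen A: f = (1/2)^(60/21) ≈ 0.1380; Cmin,ss = (1918/218)·f/(1−f) ≈ 1.409 mcg/mL.
Regimen B: f = (1/2)^(48/21) ≈ 0.2051; Cmin,ss = (1971/218)·f/(1−f) ≈ 2.333 mcg/mL.
Difference ≈ 1.409 − 2.333 ≈ -0.924 mcg/mL.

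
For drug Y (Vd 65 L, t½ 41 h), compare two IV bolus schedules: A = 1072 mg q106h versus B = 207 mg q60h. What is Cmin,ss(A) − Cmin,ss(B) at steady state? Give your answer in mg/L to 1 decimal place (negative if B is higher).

1.5 mg/L

Regimen A: f = (1/2)^(106/41) ≈ 0.1666; Cmin,ss = (1072/65)·f/(1−f) ≈ 3.297 mg/L.
Regimen B: f = (1/2)^(60/41) ≈ 0.3626; Cmin,ss = (207/65)·f/(1−f) ≈ 1.812 mg/L.
Difference ≈ 3.297 − 1.812 ≈ 1.485 mg/L.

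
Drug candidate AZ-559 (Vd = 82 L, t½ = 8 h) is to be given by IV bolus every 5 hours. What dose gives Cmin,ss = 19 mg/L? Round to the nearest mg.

845 mg

τ/t½ = 5/8 ≈ 0.625, so f = (1/2)^(5/8) ≈ 0.648420.
Cmin,ss = (D/Vd)·f/(1−f), so D = Cmin,ss·Vd·(1−f)/f.
D = 19 × 82 × (1−f)/f ≈ 19 × 82 × 0.54221 ≈ 844.76 mg.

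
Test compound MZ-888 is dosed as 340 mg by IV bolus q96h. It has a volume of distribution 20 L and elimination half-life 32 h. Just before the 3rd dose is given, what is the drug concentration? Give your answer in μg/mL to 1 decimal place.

f = (1/2)^(τ/t½) = (1/2)^(96/32) ≈ 0.1250.
C₀ = D/Vd = 340/20 ≈ 17.000 μg/mL.
Before the 3rd dose, 2 doses have been given. Superposition: Cmin = C₀·(f + f²).
≈ 17.000 × (0.1250 + 0.0156) ≈ 17.000 × 0.1406 ≈ 2.390 μg/mL.

2.4 μg/mL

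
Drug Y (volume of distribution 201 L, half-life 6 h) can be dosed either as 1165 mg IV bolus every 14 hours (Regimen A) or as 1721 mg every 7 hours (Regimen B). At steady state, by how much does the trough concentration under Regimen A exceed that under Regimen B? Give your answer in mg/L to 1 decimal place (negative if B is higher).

-5.4 mg/L

Regimen A: f = (1/2)^(14/6) ≈ 0.1984; Cmin,ss = (1165/201)·f/(1−f) ≈ 1.435 mg/L.
Regimen B: f = (1/2)^(7/6) ≈ 0.4454; Cmin,ss = (1721/201)·f/(1−f) ≈ 6.876 mg/L.
Difference ≈ 1.435 − 6.876 ≈ -5.441 mg/L.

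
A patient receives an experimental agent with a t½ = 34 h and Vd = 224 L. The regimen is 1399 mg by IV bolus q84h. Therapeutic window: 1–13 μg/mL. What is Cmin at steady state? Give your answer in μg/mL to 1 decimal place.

1.4 μg/mL

Over one 84-h interval, 84/34 ≈ 2.4706 half-lives elapse, leaving f ≈ 0.1804 of each dose.
Single-dose peak C₀ = D/Vd = 1399/224 ≈ 6.246 μg/mL.
Steady-state trough Cmin,ss = C₀·f/(1−f) ≈ 6.246 × 0.1804/0.8196 ≈ 1.375 μg/mL.
Trough 1.4 μg/mL vs MEC 1 μg/mL: adequate.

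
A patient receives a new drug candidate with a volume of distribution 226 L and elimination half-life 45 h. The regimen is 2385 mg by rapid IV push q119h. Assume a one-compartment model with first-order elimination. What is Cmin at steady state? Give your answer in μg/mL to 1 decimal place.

Over one 119-h interval, 119/45 ≈ 2.6444 half-lives elapse, leaving f ≈ 0.1599 of each dose.
At steady state, accumulation factor R = 1/(1 − e^(−kτ)) ≈ 1.1903.
Each bolus raises the concentration by D/Vd = 2385/226 ≈ 10.553 μg/mL.
Steady-state peak Cmax,ss = C₀·R ≈ 10.553 × 1.1903 ≈ 12.561 μg/mL.
Steady-state trough Cmin,ss = Cmax,ss·f ≈ 12.561 × 0.1599 ≈ 2.009 μg/mL.

2.0 μg/mL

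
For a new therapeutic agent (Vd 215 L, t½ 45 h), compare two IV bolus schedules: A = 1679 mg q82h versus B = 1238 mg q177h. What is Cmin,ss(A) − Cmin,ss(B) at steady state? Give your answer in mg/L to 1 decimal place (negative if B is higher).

Regimen A: f = (1/2)^(82/45) ≈ 0.2828; Cmin,ss = (1679/215)·f/(1−f) ≈ 3.079 mg/L.
Regimen B: f = (1/2)^(177/45) ≈ 0.0655; Cmin,ss = (1238/215)·f/(1−f) ≈ 0.404 mg/L.
Difference ≈ 3.079 − 0.404 ≈ 2.675 mg/L.

2.7 mg/L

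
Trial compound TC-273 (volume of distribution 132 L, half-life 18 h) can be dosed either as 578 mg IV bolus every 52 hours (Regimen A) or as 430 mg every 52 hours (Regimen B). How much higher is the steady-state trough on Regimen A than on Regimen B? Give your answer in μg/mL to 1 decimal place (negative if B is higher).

Regimen A: f = (1/2)^(52/18) ≈ 0.1350; Cmin,ss = (578/132)·f/(1−f) ≈ 0.683 μg/mL.
Regimen B: f = (1/2)^(52/18) ≈ 0.1350; Cmin,ss = (430/132)·f/(1−f) ≈ 0.508 μg/mL.
Difference ≈ 0.683 − 0.508 ≈ 0.175 μg/mL.

0.2 μg/mL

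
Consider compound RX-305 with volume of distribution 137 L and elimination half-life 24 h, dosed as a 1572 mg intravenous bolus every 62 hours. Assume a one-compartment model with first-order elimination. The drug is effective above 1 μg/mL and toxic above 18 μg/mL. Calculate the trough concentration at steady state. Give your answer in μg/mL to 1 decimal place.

2.3 μg/mL

τ/t½ = 62/24 ≈ 2.5833, so fraction remaining f = (1/2)^(62/24) ≈ 0.1669.
At steady state, accumulation factor R = 1/(1 − e^(−kτ)) ≈ 1.2003.
Each bolus raises the concentration by D/Vd = 1572/137 ≈ 11.474 μg/mL.
Cmax,ss = C₀/(1 − f) ≈ 11.474/0.8331 ≈ 13.773 μg/mL.
One interval later, Cmin,ss = Cmax,ss·e^(−kτ) ≈ 13.773 × 0.1669 ≈ 2.299 μg/mL.
Trough 2.3 μg/mL vs MEC 1 μg/mL: adequate.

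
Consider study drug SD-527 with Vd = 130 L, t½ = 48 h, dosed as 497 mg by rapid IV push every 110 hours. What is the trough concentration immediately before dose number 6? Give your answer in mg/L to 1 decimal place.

1.0 mg/L

f = (1/2)^(τ/t½) = (1/2)^(110/48) ≈ 0.2042.
C₀ = D/Vd = 497/130 ≈ 3.823 mg/L.
Before the 6th dose, 5 doses have been given. Superposition: Cmin = C₀·(f + f² + … + f^5).
≈ 3.823 × (0.2042 + 0.0417 + 0.0085 + 0.0017 + 0.0004) ≈ 3.823 × 0.2565 ≈ 0.981 mg/L.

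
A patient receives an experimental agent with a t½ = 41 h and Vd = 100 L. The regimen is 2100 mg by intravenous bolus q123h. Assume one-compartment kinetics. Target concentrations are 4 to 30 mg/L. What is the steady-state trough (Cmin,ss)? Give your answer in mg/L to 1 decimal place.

τ = 123 h = 3 half-lives, so f = (1/2)^3 = 0.125.
At steady state, R = 1/(1 − 0.125) = 8/7.
Single-dose peak C₀ = D/Vd = 2100/100 = 21 mg/L.
Steady-state peak Cmax,ss = C₀·R = 21 × 8/7 ≈ 24.000 mg/L.
Steady-state trough Cmin,ss = Cmax,ss·f ≈ 24.000 × 0.125 ≈ 3.000 mg/L.
Trough 3.0 mg/L vs MEC 4 mg/L: subtherapeutic.

3.0 mg/L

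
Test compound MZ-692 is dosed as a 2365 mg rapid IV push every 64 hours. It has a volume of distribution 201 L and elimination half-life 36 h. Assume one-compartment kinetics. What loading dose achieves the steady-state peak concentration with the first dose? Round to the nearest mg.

3339 mg

f = (1/2)^(64/36) ≈ 0.291632; accumulation ratio R = 1/(1−f) ≈ 1.41170.
Loading dose to hit Cmax,ss on first dose: D_load = D_maint·R ≈ 2365 × 1.41170 ≈ 3338.67 mg.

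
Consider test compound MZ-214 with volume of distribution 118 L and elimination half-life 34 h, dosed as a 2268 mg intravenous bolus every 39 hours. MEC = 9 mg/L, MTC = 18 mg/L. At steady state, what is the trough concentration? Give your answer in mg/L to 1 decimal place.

τ/t½ = 39/34 ≈ 1.1471, so fraction remaining f = (1/2)^(39/34) ≈ 0.4515.
Accumulation ratio R = 1/(1 − f) ≈ 1/0.5485 ≈ 1.8232.
Single-dose peak C₀ = D/Vd = 2268/118 ≈ 19.220 mg/L.
Steady-state peak Cmax,ss = C₀·R ≈ 19.220 × 1.8232 ≈ 35.042 mg/L.
One interval later, Cmin,ss = Cmax,ss·e^(−kτ) ≈ 35.042 × 0.4515 ≈ 15.821 mg/L.
Trough 15.8 mg/L vs MEC 9 mg/L: adequate.

15.8 mg/L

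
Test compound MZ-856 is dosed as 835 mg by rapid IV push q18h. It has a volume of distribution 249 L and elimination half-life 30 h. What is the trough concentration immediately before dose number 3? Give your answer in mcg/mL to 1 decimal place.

f = (1/2)^(τ/t½) = (1/2)^(18/30) ≈ 0.6598.
C₀ = D/Vd = 835/249 ≈ 3.353 mcg/mL.
Before the 3rd dose, 2 doses have been given. Superposition: Cmin = C₀·(f + f²).
≈ 3.353 × (0.6598 + 0.4353) ≈ 3.353 × 1.0951 ≈ 3.672 mcg/mL.

3.7 mcg/mL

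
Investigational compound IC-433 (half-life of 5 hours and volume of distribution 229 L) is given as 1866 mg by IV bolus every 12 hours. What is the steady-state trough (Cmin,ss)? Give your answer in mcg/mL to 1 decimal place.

τ/t½ = 12/5 ≈ 2.4, so fraction remaining f = (1/2)^(12/5) ≈ 0.1895.
Single-dose peak C₀ = D/Vd = 1866/229 ≈ 8.148 mcg/mL.
Steady-state trough Cmin,ss = C₀·f/(1−f) ≈ 8.148 × 0.1895/0.8105 ≈ 1.905 mcg/mL.

1.9 mcg/mL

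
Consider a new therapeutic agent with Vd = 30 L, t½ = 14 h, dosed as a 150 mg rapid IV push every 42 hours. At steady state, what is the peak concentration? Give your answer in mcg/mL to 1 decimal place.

5.7 mcg/mL

The dosing interval is 3 half-lives, so f = 2^(−3) = 0.125.
At steady state, R = 1/(1 − 0.125) = 8/7.
Single-dose peak C₀ = D/Vd = 150/30 = 5 mcg/mL.
Steady-state peak Cmax,ss = C₀·R = 5 × 8/7 ≈ 5.714 mcg/mL.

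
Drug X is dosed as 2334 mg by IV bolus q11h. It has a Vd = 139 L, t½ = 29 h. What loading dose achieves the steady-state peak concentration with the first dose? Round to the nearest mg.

10095 mg

f = (1/2)^(11/29) ≈ 0.768805; accumulation ratio R = 1/(1−f) ≈ 4.32535.
Loading dose to hit Cmax,ss on first dose: D_load = D_maint·R ≈ 2334 × 4.32535 ≈ 10095.37 mg.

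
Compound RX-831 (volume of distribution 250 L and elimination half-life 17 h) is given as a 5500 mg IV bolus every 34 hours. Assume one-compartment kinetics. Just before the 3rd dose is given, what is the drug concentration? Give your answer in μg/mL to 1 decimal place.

f = (1/2)^(τ/t½) = (1/2)^(34/17) ≈ 0.2500.
C₀ = D/Vd = 5500/250 ≈ 22.000 μg/mL.
Before the 3rd dose, 2 doses have been given. Superposition: Cmin = C₀·(f + f²).
≈ 22.000 × (0.2500 + 0.0625) ≈ 22.000 × 0.3125 ≈ 6.875 μg/mL.

6.9 μg/mL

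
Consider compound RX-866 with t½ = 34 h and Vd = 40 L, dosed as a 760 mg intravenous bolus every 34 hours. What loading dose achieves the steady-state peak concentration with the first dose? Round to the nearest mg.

1520 mg

f = (1/2)^(34/34) ≈ 0.500000; accumulation ratio R = 1/(1−f) ≈ 2.00000.
Loading dose to hit Cmax,ss on first dose: D_load = D_maint·R ≈ 760 × 2.00000 ≈ 1520.00 mg.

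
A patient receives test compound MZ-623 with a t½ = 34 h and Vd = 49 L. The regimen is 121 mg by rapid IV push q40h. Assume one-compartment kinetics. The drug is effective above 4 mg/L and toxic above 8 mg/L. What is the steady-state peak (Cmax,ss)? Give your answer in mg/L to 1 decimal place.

τ/t½ = 40/34 ≈ 1.1765, so fraction remaining f = (1/2)^(40/34) ≈ 0.4424.
Accumulation ratio R = 1/(1 − f) ≈ 1/0.5576 ≈ 1.7934.
Single-dose peak C₀ = D/Vd = 121/49 ≈ 2.469 mg/L.
Steady-state peak Cmax,ss = C₀·R ≈ 2.469 × 1.7934 ≈ 4.428 mg/L.
Peak 4.4 mg/L vs MTC 8 mg/L: below toxic threshold.

4.4 mg/L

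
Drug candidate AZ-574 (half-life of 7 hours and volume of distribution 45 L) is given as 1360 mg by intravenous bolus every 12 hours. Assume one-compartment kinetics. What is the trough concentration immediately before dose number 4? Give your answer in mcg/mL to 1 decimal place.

f = (1/2)^(τ/t½) = (1/2)^(12/7) ≈ 0.3048.
C₀ = D/Vd = 1360/45 ≈ 30.222 mcg/mL.
Before the 4th dose, 3 doses have been given. Superposition: Cmin = C₀·(f + f² + … + f^3).
≈ 30.222 × (0.3048 + 0.0929 + 0.0283) ≈ 30.222 × 0.4260 ≈ 12.875 mcg/mL.

12.9 mcg/mL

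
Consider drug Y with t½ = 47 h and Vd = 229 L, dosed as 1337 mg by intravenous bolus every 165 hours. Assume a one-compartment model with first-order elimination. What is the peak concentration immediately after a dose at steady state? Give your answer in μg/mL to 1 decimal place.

k = ln2/t½ = ln2/47 ≈ 0.014748 h⁻¹; fraction remaining f = e^(−kτ) = e^(−0.014748×165) ≈ 0.0877.
Accumulation ratio R = 1/(1 − f) ≈ 1/0.9123 ≈ 1.0961.
Single-dose peak C₀ = D/Vd = 1337/229 ≈ 5.838 μg/mL.
Steady-state peak Cmax,ss = C₀·R ≈ 5.838 × 1.0961 ≈ 6.399 μg/mL.

6.4 μg/mL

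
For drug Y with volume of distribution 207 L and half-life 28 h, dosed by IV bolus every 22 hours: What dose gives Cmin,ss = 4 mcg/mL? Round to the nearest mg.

τ/t½ = 22/28 ≈ 0.78571, so f = (1/2)^(22/28) ≈ 0.580065.
Cmin,ss = (D/Vd)·f/(1−f), so D = Cmin,ss·Vd·(1−f)/f.
D = 4 × 207 × (1−f)/f ≈ 4 × 207 × 0.72394 ≈ 599.42 mg.

599 mg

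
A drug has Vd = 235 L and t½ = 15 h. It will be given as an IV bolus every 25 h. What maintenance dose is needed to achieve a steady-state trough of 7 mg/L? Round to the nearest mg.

τ/t½ = 25/15 ≈ 1.6667, so f = (1/2)^(25/15) ≈ 0.314980.
Cmin,ss = (D/Vd)·f/(1−f), so D = Cmin,ss·Vd·(1−f)/f.
D = 7 × 235 × (1−f)/f ≈ 7 × 235 × 2.17480 ≈ 3577.55 mg.

3578 mg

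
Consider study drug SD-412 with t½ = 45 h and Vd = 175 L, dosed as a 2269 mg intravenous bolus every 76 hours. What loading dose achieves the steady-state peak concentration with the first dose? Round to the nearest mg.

3289 mg

f = (1/2)^(76/45) ≈ 0.310166; accumulation ratio R = 1/(1−f) ≈ 1.44962.
Loading dose to hit Cmax,ss on first dose: D_load = D_maint·R ≈ 2269 × 1.44962 ≈ 3289.19 mg.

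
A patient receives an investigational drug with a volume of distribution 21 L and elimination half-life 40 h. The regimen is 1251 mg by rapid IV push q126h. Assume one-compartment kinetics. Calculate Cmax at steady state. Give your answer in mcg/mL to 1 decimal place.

Over one 126-h interval, 126/40 ≈ 3.15 half-lives elapse, leaving f ≈ 0.1127 of each dose.
At steady state, accumulation factor R = 1/(1 − e^(−kτ)) ≈ 1.1270.
Single-dose peak C₀ = D/Vd = 1251/21 ≈ 59.571 mcg/mL.
Steady-state peak Cmax,ss = C₀·R ≈ 59.571 × 1.1270 ≈ 67.137 mcg/mL.

67.1 mcg/mL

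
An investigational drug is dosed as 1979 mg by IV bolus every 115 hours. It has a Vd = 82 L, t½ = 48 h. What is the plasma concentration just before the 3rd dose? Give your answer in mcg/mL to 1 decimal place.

f = (1/2)^(τ/t½) = (1/2)^(115/48) ≈ 0.1900.
C₀ = D/Vd = 1979/82 ≈ 24.134 mcg/mL.
Before the 3rd dose, 2 doses have been given. Superposition: Cmin = C₀·(f + f²).
≈ 24.134 × (0.1900 + 0.0361) ≈ 24.134 × 0.2261 ≈ 5.457 mcg/mL.

5.5 mcg/mL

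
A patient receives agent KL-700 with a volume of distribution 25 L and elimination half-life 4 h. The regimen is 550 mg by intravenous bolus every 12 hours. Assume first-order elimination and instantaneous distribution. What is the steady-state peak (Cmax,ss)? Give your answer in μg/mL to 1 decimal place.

25.1 μg/mL

τ = 12 h = 3 half-lives, so f = (1/2)^3 = 0.125.
Accumulation ratio R = 1/(1 − f) = 1/0.875 = 8/7.
Single-dose peak C₀ = D/Vd = 550/25 = 22 μg/mL.
Steady-state peak Cmax,ss = C₀·R = 22 × 8/7 ≈ 25.143 μg/mL.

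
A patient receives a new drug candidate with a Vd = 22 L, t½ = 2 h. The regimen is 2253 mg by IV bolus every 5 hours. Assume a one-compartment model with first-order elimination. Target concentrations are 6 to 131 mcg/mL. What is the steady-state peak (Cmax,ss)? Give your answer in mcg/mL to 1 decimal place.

124.4 mcg/mL

τ/t½ = 5/2 ≈ 2.5, so fraction remaining f = (1/2)^(5/2) ≈ 0.1768.
Accumulation ratio R = 1/(1 − f) ≈ 1/0.8232 ≈ 1.2148.
Single-dose peak C₀ = D/Vd = 2253/22 ≈ 102.409 mcg/mL.
Cmax,ss = C₀/(1 − f) ≈ 102.409/0.8232 ≈ 124.404 mcg/mL.
Peak 124.4 mcg/mL vs MTC 131 mcg/mL: below toxic threshold.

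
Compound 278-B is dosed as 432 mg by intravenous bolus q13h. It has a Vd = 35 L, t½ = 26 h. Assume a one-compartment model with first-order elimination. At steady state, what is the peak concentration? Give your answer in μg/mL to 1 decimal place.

42.1 μg/mL

Over one 13-h interval, 13/26 ≈ 0.5 half-lives elapse, leaving f ≈ 0.7071 of each dose.
At steady state, accumulation factor R = 1/(1 − e^(−kτ)) ≈ 3.4141.
Each bolus raises the concentration by D/Vd = 432/35 ≈ 12.343 μg/mL.
Cmax,ss = C₀/(1 − f) ≈ 12.343/0.2929 ≈ 42.141 μg/mL.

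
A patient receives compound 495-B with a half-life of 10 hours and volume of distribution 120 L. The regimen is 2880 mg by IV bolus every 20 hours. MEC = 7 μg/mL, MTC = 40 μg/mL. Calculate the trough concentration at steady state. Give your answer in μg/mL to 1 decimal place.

τ = 20 h = 2 half-lives, so f = (1/2)^2 = 0.25.
Accumulation ratio R = 1/(1 − f) = 1/0.75 = 4/3.
Single-dose peak C₀ = D/Vd = 2880/120 = 24 μg/mL.
Steady-state peak Cmax,ss = C₀·R = 24 × 4/3 ≈ 32.000 μg/mL.
Steady-state trough Cmin,ss = Cmax,ss·f ≈ 32.000 × 0.25 ≈ 8.000 μg/mL.
Trough 8.0 μg/mL vs MEC 7 μg/mL: adequate.

8.0 μg/mL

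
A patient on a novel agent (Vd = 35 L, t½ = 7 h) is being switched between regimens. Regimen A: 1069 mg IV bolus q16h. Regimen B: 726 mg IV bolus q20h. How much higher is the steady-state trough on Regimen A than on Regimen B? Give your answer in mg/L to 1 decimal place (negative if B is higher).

4.6 mg/L

Regimen A: f = (1/2)^(16/7) ≈ 0.2051; Cmin,ss = (1069/35)·f/(1−f) ≈ 7.881 mg/L.
Regimen B: f = (1/2)^(20/7) ≈ 0.1380; Cmin,ss = (726/35)·f/(1−f) ≈ 3.321 mg/L.
Difference ≈ 7.881 − 3.321 ≈ 4.560 mg/L.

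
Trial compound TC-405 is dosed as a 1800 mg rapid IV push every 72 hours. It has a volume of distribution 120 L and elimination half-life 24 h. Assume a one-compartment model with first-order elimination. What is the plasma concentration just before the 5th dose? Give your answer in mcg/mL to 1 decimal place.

2.1 mcg/mL

f = (1/2)^(τ/t½) = (1/2)^(72/24) ≈ 0.1250.
C₀ = D/Vd = 1800/120 ≈ 15.000 mcg/mL.
Before the 5th dose, 4 doses have been given. Superposition: Cmin = C₀·(f + f² + … + f^4).
≈ 15.000 × (0.1250 + 0.0156 + 0.0020 + 0.0002) ≈ 15.000 × 0.1428 ≈ 2.142 mcg/mL.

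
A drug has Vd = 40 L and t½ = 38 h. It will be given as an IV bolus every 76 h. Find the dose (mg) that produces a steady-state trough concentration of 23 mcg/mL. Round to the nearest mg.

2760 mg

τ/t½ = 76/38 ≈ 2, so f = (1/2)^(76/38) ≈ 0.250000.
Cmin,ss = (D/Vd)·f/(1−f), so D = Cmin,ss·Vd·(1−f)/f.
D = 23 × 40 × (1−f)/f ≈ 23 × 40 × 3.00000 ≈ 2760.00 mg.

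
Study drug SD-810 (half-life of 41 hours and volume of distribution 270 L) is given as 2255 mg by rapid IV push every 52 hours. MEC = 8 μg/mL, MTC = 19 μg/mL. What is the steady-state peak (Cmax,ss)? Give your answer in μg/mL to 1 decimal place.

14.3 μg/mL

Over one 52-h interval, 52/41 ≈ 1.2683 half-lives elapse, leaving f ≈ 0.4152 of each dose.
At steady state, accumulation factor R = 1/(1 − e^(−kτ)) ≈ 1.7100.
Single-dose peak C₀ = D/Vd = 2255/270 ≈ 8.352 μg/mL.
Steady-state peak Cmax,ss = C₀·R ≈ 8.352 × 1.7100 ≈ 14.282 μg/mL.
Peak 14.3 μg/mL vs MTC 19 μg/mL: below toxic threshold.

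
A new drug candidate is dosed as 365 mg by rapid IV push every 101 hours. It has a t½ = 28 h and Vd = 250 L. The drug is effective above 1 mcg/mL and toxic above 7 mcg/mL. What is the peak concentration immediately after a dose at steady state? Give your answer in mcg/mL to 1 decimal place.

1.6 mcg/mL

τ/t½ = 101/28 ≈ 3.6071, so fraction remaining f = (1/2)^(101/28) ≈ 0.0821.
At steady state, accumulation factor R = 1/(1 − e^(−kτ)) ≈ 1.0894.
Each bolus raises the concentration by D/Vd = 365/250 ≈ 1.460 mcg/mL.
Cmax,ss = C₀/(1 − f) ≈ 1.460/0.9179 ≈ 1.591 mcg/mL.
Peak 1.6 mcg/mL vs MTC 7 mcg/mL: below toxic threshold.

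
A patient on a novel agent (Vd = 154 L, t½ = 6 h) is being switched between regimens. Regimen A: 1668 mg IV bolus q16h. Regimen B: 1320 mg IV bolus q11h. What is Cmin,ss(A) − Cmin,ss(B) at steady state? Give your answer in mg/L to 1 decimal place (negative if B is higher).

Regimen A: f = (1/2)^(16/6) ≈ 0.1575; Cmin,ss = (1668/154)·f/(1−f) ≈ 2.025 mg/L.
Regimen B: f = (1/2)^(11/6) ≈ 0.2806; Cmin,ss = (1320/154)·f/(1−f) ≈ 3.343 mg/L.
Difference ≈ 2.025 − 3.343 ≈ -1.318 mg/L.

-1.3 mg/L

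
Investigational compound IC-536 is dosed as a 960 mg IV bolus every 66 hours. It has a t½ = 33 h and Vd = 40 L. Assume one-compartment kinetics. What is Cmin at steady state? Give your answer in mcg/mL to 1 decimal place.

τ = 66 h = 2 half-lives, so f = (1/2)^2 = 0.25.
At steady state, R = 1/(1 − 0.25) = 4/3.
Single-dose peak C₀ = D/Vd = 960/40 = 24 mcg/mL.
Steady-state peak Cmax,ss = C₀·R = 24 × 4/3 ≈ 32.000 mcg/mL.
Steady-state trough Cmin,ss = Cmax,ss·f ≈ 32.000 × 0.25 ≈ 8.000 mcg/mL.

8.0 mcg/mL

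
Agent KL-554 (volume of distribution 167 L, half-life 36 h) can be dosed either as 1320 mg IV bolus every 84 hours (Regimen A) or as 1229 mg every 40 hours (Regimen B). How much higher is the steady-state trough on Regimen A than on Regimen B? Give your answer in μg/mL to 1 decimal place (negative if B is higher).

-4.4 μg/mL

Regimen A: f = (1/2)^(84/36) ≈ 0.1984; Cmin,ss = (1320/167)·f/(1−f) ≈ 1.956 μg/mL.
Regimen B: f = (1/2)^(40/36) ≈ 0.4629; Cmin,ss = (1229/167)·f/(1−f) ≈ 6.343 μg/mL.
Difference ≈ 1.956 − 6.343 ≈ -4.387 μg/mL.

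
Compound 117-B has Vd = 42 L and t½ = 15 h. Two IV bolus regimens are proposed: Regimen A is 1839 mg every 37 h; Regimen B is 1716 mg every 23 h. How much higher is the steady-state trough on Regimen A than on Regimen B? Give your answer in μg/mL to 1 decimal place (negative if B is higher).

Regimen A: f = (1/2)^(37/15) ≈ 0.1809; Cmin,ss = (1839/42)·f/(1−f) ≈ 9.670 μg/mL.
Regimen B: f = (1/2)^(23/15) ≈ 0.3455; Cmin,ss = (1716/42)·f/(1−f) ≈ 21.568 μg/mL.
Difference ≈ 9.670 − 21.568 ≈ -11.898 μg/mL.

-11.9 μg/mL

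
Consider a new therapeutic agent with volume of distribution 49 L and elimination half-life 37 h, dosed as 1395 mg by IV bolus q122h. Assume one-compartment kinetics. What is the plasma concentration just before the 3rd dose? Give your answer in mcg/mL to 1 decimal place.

3.2 mcg/mL

f = (1/2)^(τ/t½) = (1/2)^(122/37) ≈ 0.1017.
C₀ = D/Vd = 1395/49 ≈ 28.469 mcg/mL.
Before the 3rd dose, 2 doses have been given. Superposition: Cmin = C₀·(f + f²).
≈ 28.469 × (0.1017 + 0.0103) ≈ 28.469 × 0.1120 ≈ 3.189 mcg/mL.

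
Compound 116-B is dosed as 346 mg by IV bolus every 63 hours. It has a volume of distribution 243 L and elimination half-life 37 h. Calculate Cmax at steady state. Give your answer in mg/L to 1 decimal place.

2.1 mg/L

τ/t½ = 63/37 ≈ 1.7027, so fraction remaining f = (1/2)^(63/37) ≈ 0.3072.
At steady state, accumulation factor R = 1/(1 − e^(−kτ)) ≈ 1.4434.
Single-dose peak C₀ = D/Vd = 346/243 ≈ 1.424 mg/L.
Steady-state peak Cmax,ss = C₀·R ≈ 1.424 × 1.4434 ≈ 2.055 mg/L.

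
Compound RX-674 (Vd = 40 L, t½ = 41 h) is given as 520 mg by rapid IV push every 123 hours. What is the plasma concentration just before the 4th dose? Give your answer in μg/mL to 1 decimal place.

f = (1/2)^(τ/t½) = (1/2)^(123/41) ≈ 0.1250.
C₀ = D/Vd = 520/40 ≈ 13.000 μg/mL.
Before the 4th dose, 3 doses have been given. Superposition: Cmin = C₀·(f + f² + … + f^3).
≈ 13.000 × (0.1250 + 0.0156 + 0.0020) ≈ 13.000 × 0.1426 ≈ 1.854 μg/mL.

1.9 μg/mL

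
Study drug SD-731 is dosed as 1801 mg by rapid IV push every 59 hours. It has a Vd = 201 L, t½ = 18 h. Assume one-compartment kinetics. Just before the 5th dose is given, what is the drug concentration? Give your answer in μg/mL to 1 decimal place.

1.0 μg/mL

f = (1/2)^(τ/t½) = (1/2)^(59/18) ≈ 0.1031.
C₀ = D/Vd = 1801/201 ≈ 8.960 μg/mL.
Before the 5th dose, 4 doses have been given. Superposition: Cmin = C₀·(f + f² + … + f^4).
≈ 8.960 × (0.1031 + 0.0106 + 0.0011 + 0.0001) ≈ 8.960 × 0.1149 ≈ 1.030 μg/mL.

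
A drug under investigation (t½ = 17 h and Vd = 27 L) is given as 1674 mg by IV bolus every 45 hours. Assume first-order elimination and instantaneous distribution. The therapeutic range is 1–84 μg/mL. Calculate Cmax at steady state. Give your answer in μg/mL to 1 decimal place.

k = ln2/t½ = ln2/17 ≈ 0.040773 h⁻¹; fraction remaining f = e^(−kτ) = e^(−0.040773×45) ≈ 0.1596.
Accumulation ratio R = 1/(1 − f) ≈ 1/0.8404 ≈ 1.1899.
Single-dose peak C₀ = D/Vd = 1674/27 ≈ 62.000 μg/mL.
Steady-state peak Cmax,ss = C₀·R ≈ 62.000 × 1.1899 ≈ 73.774 μg/mL.
Peak 73.8 μg/mL vs MTC 84 μg/mL: below toxic threshold.

73.8 μg/mL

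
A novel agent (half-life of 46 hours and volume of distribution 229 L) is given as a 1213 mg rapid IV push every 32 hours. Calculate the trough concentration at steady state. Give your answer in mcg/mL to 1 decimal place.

τ/t½ = 32/46 ≈ 0.69565, so fraction remaining f = (1/2)^(32/46) ≈ 0.6174.
Single-dose peak C₀ = D/Vd = 1213/229 ≈ 5.297 mcg/mL.
Steady-state trough Cmin,ss = C₀·f/(1−f) ≈ 5.297 × 0.6174/0.3826 ≈ 8.548 mcg/mL.

8.5 mcg/mL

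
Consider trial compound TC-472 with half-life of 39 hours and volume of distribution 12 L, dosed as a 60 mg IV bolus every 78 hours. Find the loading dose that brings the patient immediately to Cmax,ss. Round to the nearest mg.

80 mg

f = (1/2)^(78/39) ≈ 0.250000; accumulation ratio R = 1/(1−f) ≈ 1.33333.
Loading dose to hit Cmax,ss on first dose: D_load = D_maint·R ≈ 60 × 1.33333 ≈ 80.00 mg.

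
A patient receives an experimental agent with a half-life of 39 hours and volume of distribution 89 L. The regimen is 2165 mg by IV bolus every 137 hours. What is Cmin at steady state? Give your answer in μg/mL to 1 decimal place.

Over one 137-h interval, 137/39 ≈ 3.5128 half-lives elapse, leaving f ≈ 0.0876 of each dose.
Each bolus raises the concentration by D/Vd = 2165/89 ≈ 24.326 μg/mL.
Steady-state trough Cmin,ss = C₀·f/(1−f) ≈ 24.326 × 0.0876/0.9124 ≈ 2.336 μg/mL.

2.3 μg/mL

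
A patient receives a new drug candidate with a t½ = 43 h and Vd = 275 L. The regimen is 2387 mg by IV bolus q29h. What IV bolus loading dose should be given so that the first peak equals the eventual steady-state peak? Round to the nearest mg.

6392 mg

f = (1/2)^(29/43) ≈ 0.626585; accumulation ratio R = 1/(1−f) ≈ 2.67799.
Loading dose to hit Cmax,ss on first dose: D_load = D_maint·R ≈ 2387 × 2.67799 ≈ 6392.36 mg.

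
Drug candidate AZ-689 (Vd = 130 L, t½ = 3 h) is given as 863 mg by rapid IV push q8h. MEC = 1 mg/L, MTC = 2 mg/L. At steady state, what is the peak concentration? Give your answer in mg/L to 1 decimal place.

7.9 mg/L

Over one 8-h interval, 8/3 ≈ 2.6667 half-lives elapse, leaving f ≈ 0.1575 of each dose.
At steady state, accumulation factor R = 1/(1 − e^(−kτ)) ≈ 1.1869.
Each bolus raises the concentration by D/Vd = 863/130 ≈ 6.638 mg/L.
Steady-state peak Cmax,ss = C₀·R ≈ 6.638 × 1.1869 ≈ 7.879 mg/L.
Peak 7.9 mg/L vs MTC 2 mg/L: exceeds toxic threshold.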